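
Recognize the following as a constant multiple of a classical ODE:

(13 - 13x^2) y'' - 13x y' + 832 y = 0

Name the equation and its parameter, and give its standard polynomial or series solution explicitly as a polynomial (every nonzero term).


All three coefficients share the factor 13; dividing through by 13 gives  (1 - x^2) y'' - x y' + 64 y = 0.
This matches the Chebyshev equation (1 - x^2) y'' - x y' + n^2 y = 0 (note the -x y' term, not -2x y') with n^2 = 64, so n = 8; the polynomial solution is T_8(x).
With y = sum_k a_k x^k, matching x^k gives (k+2)(k+1) a_{k+2} = (k^2 - n^2) a_k = (k - 8)(k + 8) a_k. The right side vanishes at k = 8, so the series with the parity of 8 terminates at degree 8.
Standard normalization: leading coefficient of T_n is 2^(n-1), so a_8 = 2^7 = 128. Work downward with a_k = (k+1)(k+2) a_{k+2} / ((k - 8)(k + 8)):
  a_6 = (7)(8)(128) / ((6 - 8)(6 + 8)) = 7168/(-28) = -256
  a_4 = (5)(6)(-256) / ((4 - 8)(4 + 8)) = -7680/(-48) = 160
  a_2 = (3)(4)(160) / ((2 - 8)(2 + 8)) = 1920/(-60) = -32
  a_0 = (1)(2)(-32) / ((0 - 8)(0 + 8)) = -64/(-64) = 1
Hence T_8(x) = 128 x^8 - 256 x^6 + 160 x^4 - 32 x^2 + 1.

T_8(x); series = 128 x^8 - 256 x^6 + 160 x^4 - 32 x^2 + 1


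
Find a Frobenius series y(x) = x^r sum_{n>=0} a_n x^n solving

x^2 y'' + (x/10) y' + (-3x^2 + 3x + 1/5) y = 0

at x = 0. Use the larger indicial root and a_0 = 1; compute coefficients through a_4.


Write in Frobenius form y'' + (p(x)/x) y' + (q(x)/x^2) y = 0:
  p(x) = 1/10,  q(x) = -3x^2 + 3x + 1/5.
Indicial equation: r(r-1) + (1/10) r + (1/5) = 0 -> roots r_1 = 1/2, r_2 = 2/5.
Take r = r_1 = 1/2. Let y(x) = x^r sum_{n>=0} a_n x^n with a_0 = 1.
Substitute y = x^r sum a_n x^n and match x^{r+n}. The recurrence is
  D(n) a_n + 3 a_{n-1} - 3 a_{n-2} = 0,  where D(n) = (r+n)(r+n-1) + (1/10)(r+n) + (1/5).
  a_n = [-3 a_{n-1} + 3 a_{n-2}] / D(n).
Since the indicial polynomial factors as (r - r_1)(r - r_2), D(n) = (r_1 + n - r_1)(r_1 + n - r_2) = n(n + 1/10).
Evaluating step by step (a_0 = 1):
  n = 1: D(1) = 1(1 + 1/10) = 11/10; numerator = -3(1) = -3; a_1 = (-3)/(11/10) = -30/11
  n = 2: D(2) = 2(2 + 1/10) = 21/5; numerator = -3(-30/11) + 3(1) = 123/11; a_2 = (123/11)/(21/5) = 205/77
  n = 3: D(3) = 3(3 + 1/10) = 93/10; numerator = -3(205/77) + 3(-30/11) = -1245/77; a_3 = (-1245/77)/(93/10) = -4150/2387
  n = 4: D(4) = 4(4 + 1/10) = 82/5; numerator = -3(-4150/2387) + 3(205/77) = 2865/217; a_4 = (2865/217)/(82/5) = 14325/17794

r = 1/2; a_0 = 1; a_1 = -30/11; a_2 = 205/77; a_3 = -4150/2387; a_4 = 14325/17794


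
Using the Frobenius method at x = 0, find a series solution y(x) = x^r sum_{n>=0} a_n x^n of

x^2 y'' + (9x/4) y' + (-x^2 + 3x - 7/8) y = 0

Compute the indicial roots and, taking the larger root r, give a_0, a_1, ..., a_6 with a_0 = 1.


Write in Frobenius form y'' + (p(x)/x) y' + (q(x)/x^2) y = 0:
  p(x) = 9/4,  q(x) = -x^2 + 3x - 7/8.
Indicial equation: r(r-1) + (9/4) r + (-7/8) = 0 -> roots r_1 = 1/2, r_2 = -7/4.
Take r = r_1 = 1/2. Let y(x) = x^r sum_{n>=0} a_n x^n with a_0 = 1.
Substitute y = x^r sum a_n x^n and match x^{r+n}. The recurrence is
  D(n) a_n + 3 a_{n-1} - 1 a_{n-2} = 0,  where D(n) = (r+n)(r+n-1) + (9/4)(r+n) + (-7/8).
  a_n = [-3 a_{n-1} + 1 a_{n-2}] / D(n).
Since the indicial polynomial factors as (r - r_1)(r - r_2), D(n) = (r_1 + n - r_1)(r_1 + n - r_2) = n(n + 9/4).
Evaluating step by step (a_0 = 1):
  n = 1: D(1) = 1(1 + 9/4) = 13/4; numerator = -3(1) = -3; a_1 = (-3)/(13/4) = -12/13
  n = 2: D(2) = 2(2 + 9/4) = 17/2; numerator = -3(-12/13) + 1(1) = 49/13; a_2 = (49/13)/(17/2) = 98/221
  n = 3: D(3) = 3(3 + 9/4) = 63/4; numerator = -3(98/221) + 1(-12/13) = -498/221; a_3 = (-498/221)/(63/4) = -664/4641
  n = 4: D(4) = 4(4 + 9/4) = 25; numerator = -3(-664/4641) + 1(98/221) = 1350/1547; a_4 = (1350/1547)/(25) = 54/1547
  n = 5: D(5) = 5(5 + 9/4) = 145/4; numerator = -3(54/1547) + 1(-664/4641) = -1150/4641; a_5 = (-1150/4641)/(145/4) = -920/134589
  n = 6: D(6) = 6(6 + 9/4) = 99/2; numerator = -3(-920/134589) + 1(54/1547) = 2486/44863; a_6 = (2486/44863)/(99/2) = 452/403767

r = 1/2; a_0 = 1; a_1 = -12/13; a_2 = 98/221; a_3 = -664/4641; a_4 = 54/1547; a_5 = -920/134589; a_6 = 452/403767


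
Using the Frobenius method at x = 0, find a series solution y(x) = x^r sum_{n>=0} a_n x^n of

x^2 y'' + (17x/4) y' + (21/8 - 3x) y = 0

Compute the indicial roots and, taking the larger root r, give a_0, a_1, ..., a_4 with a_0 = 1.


Write in Frobenius form y'' + (p(x)/x) y' + (q(x)/x^2) y = 0:
  p(x) = 17/4,  q(x) = 21/8 - 3x.
Indicial equation: r(r-1) + (17/4) r + (21/8) = 0 -> roots r_1 = -3/2, r_2 = -7/4.
Take r = r_1 = -3/2. Let y(x) = x^r sum_{n>=0} a_n x^n with a_0 = 1.
Substitute y = x^r sum a_n x^n and match x^{r+n}. The recurrence is
  D(n) a_n - 3 a_{n-1} = 0,  where D(n) = (r+n)(r+n-1) + (17/4)(r+n) + (21/8).
  a_n = 3 / D(n) * a_{n-1}.
Since the indicial polynomial factors as (r - r_1)(r - r_2), D(n) = (r_1 + n - r_1)(r_1 + n - r_2) = n(n + 1/4).
Evaluating step by step (a_0 = 1):
  n = 1: D(1) = 1(1 + 1/4) = 5/4; numerator = 3(1) = 3; a_1 = (3)/(5/4) = 12/5
  n = 2: D(2) = 2(2 + 1/4) = 9/2; numerator = 3(12/5) = 36/5; a_2 = (36/5)/(9/2) = 8/5
  n = 3: D(3) = 3(3 + 1/4) = 39/4; numerator = 3(8/5) = 24/5; a_3 = (24/5)/(39/4) = 32/65
  n = 4: D(4) = 4(4 + 1/4) = 17; numerator = 3(32/65) = 96/65; a_4 = (96/65)/(17) = 96/1105

r = -3/2; a_0 = 1; a_1 = 12/5; a_2 = 8/5; a_3 = 32/65; a_4 = 96/1105


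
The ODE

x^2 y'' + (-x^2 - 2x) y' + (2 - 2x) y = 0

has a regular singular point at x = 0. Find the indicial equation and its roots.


Divide by x^2 to reach normal form y'' + P_1(x) y' + P_2(x) y = 0 with P_1(x) = -1 - 2/x and P_2(x) = -2/x + 2/x^2.
x = 0 is a singular point because the y'-coefficient -1 - 2/x has a pole at x = 0 and the y-coefficient -2/x + 2/x^2 has a pole at x = 0.
It is a regular singular point because x P_1(x) = p(x) = -x - 2 and x^2 P_2(x) = q(x) = 2 - 2x are polynomials, hence analytic at x = 0.
p(0) = -2,  q(0) = 2.
Indicial equation: r(r-1) + p(0) r + q(0) = 0, i.e. r^2 + (p(0) - 1) r + q(0) = 0, i.e. r^2 - 3 r + 2 = 0.
Discriminant: (-3)^2 - 4(2) = 1, so r = (3 ± 1)/2.
Solving: r_1 = 2, r_2 = 1.

indicial: r^2 - 3 r + 2 = 0; roots r_1 = 2, r_2 = 1


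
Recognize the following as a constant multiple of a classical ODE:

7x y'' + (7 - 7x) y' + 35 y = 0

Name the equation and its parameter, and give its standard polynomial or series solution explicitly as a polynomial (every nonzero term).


All three coefficients share the factor 7; dividing through by 7 gives  x y'' + (1 - x) y' + 5 y = 0.
This matches the Laguerre equation x y'' + (1 - x) y' + n y = 0 with n = 5; the polynomial solution is L_5(x).
With y = sum_k a_k x^k, matching x^k gives (k+1)k a_{k+1} + (k+1) a_{k+1} - k a_k + n a_k = 0, i.e. (k+1)^2 a_{k+1} = (k - n) a_k = (k - 5) a_k. The right side vanishes at k = 5, so the series terminates at degree 5.
Standard normalization L_n(0) = 1 gives a_0 = 1. Work upward with a_{k+1} = (k - 5) a_k / (k+1)^2:
  a_1 = (0 - 5)(1) / 1^2 = -5/1 = -5
  a_2 = (1 - 5)(-5) / 2^2 = 20/4 = 5
  a_3 = (2 - 5)(5) / 3^2 = -15/9 = -5/3
  a_4 = (3 - 5)(-5/3) / 4^2 = (10/3)/16 = 5/24
  a_5 = (4 - 5)(5/24) / 5^2 = (-5/24)/25 = -1/120
Hence L_5(x) = -x^5/120 + 5 x^4/24 - 5 x^3/3 + 5 x^2 - 5 x + 1.

L_5(x); series = -x^5/120 + 5 x^4/24 - 5 x^3/3 + 5 x^2 - 5 x + 1


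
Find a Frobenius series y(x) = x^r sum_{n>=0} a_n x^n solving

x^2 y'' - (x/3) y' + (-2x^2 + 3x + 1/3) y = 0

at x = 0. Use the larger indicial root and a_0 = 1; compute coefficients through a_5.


Write in Frobenius form y'' + (p(x)/x) y' + (q(x)/x^2) y = 0:
  p(x) = -1/3,  q(x) = -2x^2 + 3x + 1/3.
Indicial equation: r(r-1) + (-1/3) r + (1/3) = 0 -> roots r_1 = 1, r_2 = 1/3.
Take r = r_1 = 1. Let y(x) = x^r sum_{n>=0} a_n x^n with a_0 = 1.
Substitute y = x^r sum a_n x^n and match x^{r+n}. The recurrence is
  D(n) a_n + 3 a_{n-1} - 2 a_{n-2} = 0,  where D(n) = (r+n)(r+n-1) + (-1/3)(r+n) + (1/3).
  a_n = [-3 a_{n-1} + 2 a_{n-2}] / D(n).
Since the indicial polynomial factors as (r - r_1)(r - r_2), D(n) = (r_1 + n - r_1)(r_1 + n - r_2) = n(n + 2/3).
Evaluating step by step (a_0 = 1):
  n = 1: D(1) = 1(1 + 2/3) = 5/3; numerator = -3(1) = -3; a_1 = (-3)/(5/3) = -9/5
  n = 2: D(2) = 2(2 + 2/3) = 16/3; numerator = -3(-9/5) + 2(1) = 37/5; a_2 = (37/5)/(16/3) = 111/80
  n = 3: D(3) = 3(3 + 2/3) = 11; numerator = -3(111/80) + 2(-9/5) = -621/80; a_3 = (-621/80)/(11) = -621/880
  n = 4: D(4) = 4(4 + 2/3) = 56/3; numerator = -3(-621/880) + 2(111/80) = 861/176; a_4 = (861/176)/(56/3) = 369/1408
  n = 5: D(5) = 5(5 + 2/3) = 85/3; numerator = -3(369/1408) + 2(-621/880) = -15471/7040; a_5 = (-15471/7040)/(85/3) = -46413/598400

r = 1; a_0 = 1; a_1 = -9/5; a_2 = 111/80; a_3 = -621/880; a_4 = 369/1408; a_5 = -46413/598400


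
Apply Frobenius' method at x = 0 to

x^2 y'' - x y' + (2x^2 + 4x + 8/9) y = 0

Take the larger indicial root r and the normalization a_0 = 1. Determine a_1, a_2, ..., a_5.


Write in Frobenius form y'' + (p(x)/x) y' + (q(x)/x^2) y = 0:
  p(x) = -1,  q(x) = 2x^2 + 4x + 8/9.
Indicial equation: r(r-1) + (-1) r + (8/9) = 0 -> roots r_1 = 4/3, r_2 = 2/3.
Take r = r_1 = 4/3. Let y(x) = x^r sum_{n>=0} a_n x^n with a_0 = 1.
Substitute y = x^r sum a_n x^n and match x^{r+n}. The recurrence is
  D(n) a_n + 4 a_{n-1} + 2 a_{n-2} = 0,  where D(n) = (r+n)(r+n-1) + (-1)(r+n) + (8/9).
  a_n = [-4 a_{n-1} - 2 a_{n-2}] / D(n).
Since the indicial polynomial factors as (r - r_1)(r - r_2), D(n) = (r_1 + n - r_1)(r_1 + n - r_2) = n(n + 2/3).
Evaluating step by step (a_0 = 1):
  n = 1: D(1) = 1(1 + 2/3) = 5/3; numerator = -4(1) = -4; a_1 = (-4)/(5/3) = -12/5
  n = 2: D(2) = 2(2 + 2/3) = 16/3; numerator = -4(-12/5) - 2(1) = 38/5; a_2 = (38/5)/(16/3) = 57/40
  n = 3: D(3) = 3(3 + 2/3) = 11; numerator = -4(57/40) - 2(-12/5) = -9/10; a_3 = (-9/10)/(11) = -9/110
  n = 4: D(4) = 4(4 + 2/3) = 56/3; numerator = -4(-9/110) - 2(57/40) = -111/44; a_4 = (-111/44)/(56/3) = -333/2464
  n = 5: D(5) = 5(5 + 2/3) = 85/3; numerator = -4(-333/2464) - 2(-9/110) = 2169/3080; a_5 = (2169/3080)/(85/3) = 6507/261800

r = 4/3; a_0 = 1; a_1 = -12/5; a_2 = 57/40; a_3 = -9/110; a_4 = -333/2464; a_5 = 6507/261800


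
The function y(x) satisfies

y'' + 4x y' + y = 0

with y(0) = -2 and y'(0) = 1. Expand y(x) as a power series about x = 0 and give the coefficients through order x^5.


Ansatz: y(x) = sum_{n>=0} a_n x^n, so y'(x) = sum_{n>=1} n a_n x^(n-1) and y''(x) = sum_{n>=2} n(n-1) a_n x^(n-2).
Substitute into P(x) y'' + Q(x) y' + R(x) y = 0 with P(x) = 1, Q(x) = 4x, R(x) = 1, and match powers of x.
Initial conditions: a_0 = -2, a_1 = 1.
Setting the coefficient of each power of x to zero and solving order by order (substituting the coefficients already found):
  x^0: 2 a_2 + a_0 = 0  ->  2 a_2 = -a_0 = 2  ->  a_2 = 1
  x^1: 6 a_3 + 5 a_1 = 0  ->  6 a_3 = -5 a_1 = -5  ->  a_3 = -5/6
  x^2: 12 a_4 + 9 a_2 = 0  ->  12 a_4 = -9 a_2 = -9  ->  a_4 = -3/4
  x^3: 20 a_5 + 13 a_3 = 0  ->  20 a_5 = -13 a_3 = 65/6  ->  a_5 = 13/24
Truncated series: y(x) = -2 + x + x^2 - (5/6) x^3 - (3/4) x^4 + (13/24) x^5 + O(x^6).

a_0 = -2; a_1 = 1; a_2 = 1; a_3 = -5/6; a_4 = -3/4; a_5 = 13/24


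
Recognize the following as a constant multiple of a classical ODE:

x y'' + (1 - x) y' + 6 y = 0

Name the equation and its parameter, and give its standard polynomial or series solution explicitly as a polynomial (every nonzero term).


The equation is already in a standard form:  x y'' + (1 - x) y' + 6 y = 0.
This matches the Laguerre equation x y'' + (1 - x) y' + n y = 0 with n = 6; the polynomial solution is L_6(x).
With y = sum_k a_k x^k, matching x^k gives (k+1)k a_{k+1} + (k+1) a_{k+1} - k a_k + n a_k = 0, i.e. (k+1)^2 a_{k+1} = (k - n) a_k = (k - 6) a_k. The right side vanishes at k = 6, so the series terminates at degree 6.
Standard normalization L_n(0) = 1 gives a_0 = 1. Work upward with a_{k+1} = (k - 6) a_k / (k+1)^2:
  a_1 = (0 - 6)(1) / 1^2 = -6/1 = -6
  a_2 = (1 - 6)(-6) / 2^2 = 30/4 = 15/2
  a_3 = (2 - 6)(15/2) / 3^2 = -30/9 = -10/3
  a_4 = (3 - 6)(-10/3) / 4^2 = 10/16 = 5/8
  a_5 = (4 - 6)(5/8) / 5^2 = (-5/4)/25 = -1/20
  a_6 = (5 - 6)(-1/20) / 6^2 = (1/20)/36 = 1/720
Hence L_6(x) = x^6/720 - x^5/20 + 5 x^4/8 - 10 x^3/3 + 15 x^2/2 - 6 x + 1.

L_6(x); series = x^6/720 - x^5/20 + 5 x^4/8 - 10 x^3/3 + 15 x^2/2 - 6 x + 1


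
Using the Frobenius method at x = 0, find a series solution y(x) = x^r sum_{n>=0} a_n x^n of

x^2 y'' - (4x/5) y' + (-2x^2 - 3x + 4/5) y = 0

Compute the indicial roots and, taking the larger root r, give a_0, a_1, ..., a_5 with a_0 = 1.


Write in Frobenius form y'' + (p(x)/x) y' + (q(x)/x^2) y = 0:
  p(x) = -4/5,  q(x) = -2x^2 - 3x + 4/5.
Indicial equation: r(r-1) + (-4/5) r + (4/5) = 0 -> roots r_1 = 1, r_2 = 4/5.
Take r = r_1 = 1. Let y(x) = x^r sum_{n>=0} a_n x^n with a_0 = 1.
Substitute y = x^r sum a_n x^n and match x^{r+n}. The recurrence is
  D(n) a_n - 3 a_{n-1} - 2 a_{n-2} = 0,  where D(n) = (r+n)(r+n-1) + (-4/5)(r+n) + (4/5).
  a_n = [3 a_{n-1} + 2 a_{n-2}] / D(n).
Since the indicial polynomial factors as (r - r_1)(r - r_2), D(n) = (r_1 + n - r_1)(r_1 + n - r_2) = n(n + 1/5).
Evaluating step by step (a_0 = 1):
  n = 1: D(1) = 1(1 + 1/5) = 6/5; numerator = 3(1) = 3; a_1 = (3)/(6/5) = 5/2
  n = 2: D(2) = 2(2 + 1/5) = 22/5; numerator = 3(5/2) + 2(1) = 19/2; a_2 = (19/2)/(22/5) = 95/44
  n = 3: D(3) = 3(3 + 1/5) = 48/5; numerator = 3(95/44) + 2(5/2) = 505/44; a_3 = (505/44)/(48/5) = 2525/2112
  n = 4: D(4) = 4(4 + 1/5) = 84/5; numerator = 3(2525/2112) + 2(95/44) = 5565/704; a_4 = (5565/704)/(84/5) = 1325/2816
  n = 5: D(5) = 5(5 + 1/5) = 26; numerator = 3(1325/2816) + 2(2525/2112) = 32125/8448; a_5 = (32125/8448)/(26) = 32125/219648

r = 1; a_0 = 1; a_1 = 5/2; a_2 = 95/44; a_3 = 2525/2112; a_4 = 1325/2816; a_5 = 32125/219648


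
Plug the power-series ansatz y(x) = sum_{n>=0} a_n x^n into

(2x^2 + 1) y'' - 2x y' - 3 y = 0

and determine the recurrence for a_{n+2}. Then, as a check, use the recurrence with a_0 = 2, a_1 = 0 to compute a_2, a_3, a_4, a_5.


Substitute y = sum_n a_n x^n.
(1 + 2 x^2) y'' contributes (n+2)(n+1) a_{n+2} + 2 n(n-1) a_n at x^n.
-2 x y'(x) contributes -2 n a_n at x^n.
-3 y(x) contributes -3 a_n at x^n.
Matching x^n: (n+2)(n+1) a_{n+2} + (2 n(n-1) - 2 n - 3) a_n = 0.
Thus a_{n+2} = (-2 n(n-1) + 2 n + 3) / ((n+1)(n+2)) * a_n.

Check with a_0 = 2, a_1 = 0 (apply the recurrence for n = 0, 1, 2, 3): a_0 = 2, a_1 = 0, a_2 = 3, a_3 = 0, a_4 = 3/4, a_5 = 0.

a_(n+2) = (-2 n(n-1) + 2 n + 3) / ((n+1)(n+2)) * a_n; check: a_0 = 2, a_1 = 0, a_2 = 3, a_3 = 0, a_4 = 3/4, a_5 = 0


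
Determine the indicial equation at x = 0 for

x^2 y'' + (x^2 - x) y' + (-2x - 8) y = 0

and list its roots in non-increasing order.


Divide by x^2 to reach normal form y'' + P_1(x) y' + P_2(x) y = 0 with P_1(x) = 1 - 1/x and P_2(x) = -2/x - 8/x^2.
x = 0 is a singular point because the y'-coefficient 1 - 1/x has a pole at x = 0 and the y-coefficient -2/x - 8/x^2 has a pole at x = 0.
It is a regular singular point because x P_1(x) = p(x) = x - 1 and x^2 P_2(x) = q(x) = -2x - 8 are polynomials, hence analytic at x = 0.
p(0) = -1,  q(0) = -8.
Indicial equation: r(r-1) + p(0) r + q(0) = 0, i.e. r^2 + (p(0) - 1) r + q(0) = 0, i.e. r^2 - 2 r - 8 = 0.
Discriminant: (-2)^2 - 4(-8) = 36, so r = (2 ± 6)/2.
Solving: r_1 = 4, r_2 = -2.

indicial: r^2 - 2 r - 8 = 0; roots r_1 = 4, r_2 = -2


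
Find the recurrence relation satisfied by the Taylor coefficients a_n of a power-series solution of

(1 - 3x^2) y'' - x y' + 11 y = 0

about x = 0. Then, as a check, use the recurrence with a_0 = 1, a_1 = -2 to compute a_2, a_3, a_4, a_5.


Substitute y = sum_n a_n x^n.
(1 - 3 x^2) y'' contributes (n+2)(n+1) a_{n+2} - 3 n(n-1) a_n at x^n.
-x y'(x) contributes -n a_n at x^n.
11 y(x) contributes 11 a_n at x^n.
Matching x^n: (n+2)(n+1) a_{n+2} + (-3 n(n-1) - n + 11) a_n = 0.
Thus a_{n+2} = (3 n(n-1) + n - 11) / ((n+1)(n+2)) * a_n.

Check with a_0 = 1, a_1 = -2 (apply the recurrence for n = 0, 1, 2, 3): a_0 = 1, a_1 = -2, a_2 = -11/2, a_3 = 10/3, a_4 = 11/8, a_5 = 5/3.

a_(n+2) = (3 n(n-1) + n - 11) / ((n+1)(n+2)) * a_n; check: a_0 = 1, a_1 = -2, a_2 = -11/2, a_3 = 10/3, a_4 = 11/8, a_5 = 5/3


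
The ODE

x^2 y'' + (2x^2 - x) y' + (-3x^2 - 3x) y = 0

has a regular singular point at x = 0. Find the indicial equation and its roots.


Divide by x^2 to reach normal form y'' + P_1(x) y' + P_2(x) y = 0 with P_1(x) = 2 - 1/x and P_2(x) = -3 - 3/x.
x = 0 is a singular point because the y'-coefficient 2 - 1/x has a pole at x = 0 and the y-coefficient -3 - 3/x has a pole at x = 0.
It is a regular singular point because x P_1(x) = p(x) = 2x - 1 and x^2 P_2(x) = q(x) = -3x^2 - 3x are polynomials, hence analytic at x = 0.
p(0) = -1,  q(0) = 0.
Indicial equation: r(r-1) + p(0) r + q(0) = 0, i.e. r^2 + (p(0) - 1) r + q(0) = 0, i.e. r^2 - 2 r = 0.
Discriminant: (-2)^2 - 4(0) = 4, so r = (2 ± 2)/2.
Solving: r_1 = 2, r_2 = 0.

indicial: r^2 - 2 r = 0; roots r_1 = 2, r_2 = 0


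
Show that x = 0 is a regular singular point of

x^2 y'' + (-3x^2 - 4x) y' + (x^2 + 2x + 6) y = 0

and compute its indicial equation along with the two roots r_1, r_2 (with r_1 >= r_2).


Divide by x^2 to reach normal form y'' + P_1(x) y' + P_2(x) y = 0 with P_1(x) = -3 - 4/x and P_2(x) = 1 + 2/x + 6/x^2.
x = 0 is a singular point because the y'-coefficient -3 - 4/x has a pole at x = 0 and the y-coefficient 1 + 2/x + 6/x^2 has a pole at x = 0.
It is a regular singular point because x P_1(x) = p(x) = -3x - 4 and x^2 P_2(x) = q(x) = x^2 + 2x + 6 are polynomials, hence analytic at x = 0.
p(0) = -4,  q(0) = 6.
Indicial equation: r(r-1) + p(0) r + q(0) = 0, i.e. r^2 + (p(0) - 1) r + q(0) = 0, i.e. r^2 - 5 r + 6 = 0.
Discriminant: (-5)^2 - 4(6) = 1, so r = (5 ± 1)/2.
Solving: r_1 = 3, r_2 = 2.

indicial: r^2 - 5 r + 6 = 0; roots r_1 = 3, r_2 = 2


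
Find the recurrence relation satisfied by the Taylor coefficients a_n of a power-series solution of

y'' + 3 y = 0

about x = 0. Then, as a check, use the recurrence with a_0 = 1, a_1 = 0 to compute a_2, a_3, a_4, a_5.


Substitute y = sum_n a_n x^n into y'' + (const) y = 0.
y''(x) = sum_{n>=0} (n+2)(n+1) a_{n+2} x^n.
The ODE becomes sum_n [(n+2)(n+1) a_{n+2} + 3 a_n] x^n = 0.
Setting each coefficient to zero gives the recurrence:
  (n+2)(n+1) a_{n+2} + 3 a_n = 0,
  a_{n+2} = -3 / ((n+1)(n+2)) a_n.

Check with a_0 = 1, a_1 = 0 (apply the recurrence for n = 0, 1, 2, 3): a_0 = 1, a_1 = 0, a_2 = -3/2, a_3 = 0, a_4 = 3/8, a_5 = 0.

a_{n+2} = -3/((n+1)(n+2)) * a_n; check: a_0 = 1, a_1 = 0, a_2 = -3/2, a_3 = 0, a_4 = 3/8, a_5 = 0


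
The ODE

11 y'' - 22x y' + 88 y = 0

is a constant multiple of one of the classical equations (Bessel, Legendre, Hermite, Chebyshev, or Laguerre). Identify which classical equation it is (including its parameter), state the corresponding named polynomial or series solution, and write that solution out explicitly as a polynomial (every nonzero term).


All three coefficients share the factor 11; dividing through by 11 gives  y'' - 2x y' + 8 y = 0.
This matches the Hermite equation y'' - 2x y' + 2n y = 0 with 2n = 8, so n = 4; the polynomial solution is H_4(x).
With y = sum_k a_k x^k, matching x^k gives (k+2)(k+1) a_{k+2} = 2(k - n) a_k = 2(k - 4) a_k. The right side vanishes at k = 4, so the series with the parity of 4 terminates at degree 4.
Standard normalization: leading coefficient of H_n is 2^n, so a_4 = 2^4 = 16. Work downward with a_k = (k+1)(k+2) a_{k+2} / (2(k - n)):
  a_2 = (3)(4)(16) / (2(2 - 4)) = 192/(-4) = -48
  a_0 = (1)(2)(-48) / (2(0 - 4)) = -96/(-8) = 12
Hence H_4(x) = 16 x^4 - 48 x^2 + 12.

H_4(x); series = 16 x^4 - 48 x^2 + 12


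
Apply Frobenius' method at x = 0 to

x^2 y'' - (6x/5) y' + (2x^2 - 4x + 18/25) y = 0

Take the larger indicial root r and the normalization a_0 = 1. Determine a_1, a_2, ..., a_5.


Write in Frobenius form y'' + (p(x)/x) y' + (q(x)/x^2) y = 0:
  p(x) = -6/5,  q(x) = 2x^2 - 4x + 18/25.
Indicial equation: r(r-1) + (-6/5) r + (18/25) = 0 -> roots r_1 = 9/5, r_2 = 2/5.
Take r = r_1 = 9/5. Let y(x) = x^r sum_{n>=0} a_n x^n with a_0 = 1.
Substitute y = x^r sum a_n x^n and match x^{r+n}. The recurrence is
  D(n) a_n - 4 a_{n-1} + 2 a_{n-2} = 0,  where D(n) = (r+n)(r+n-1) + (-6/5)(r+n) + (18/25).
  a_n = [4 a_{n-1} - 2 a_{n-2}] / D(n).
Since the indicial polynomial factors as (r - r_1)(r - r_2), D(n) = (r_1 + n - r_1)(r_1 + n - r_2) = n(n + 7/5).
Evaluating step by step (a_0 = 1):
  n = 1: D(1) = 1(1 + 7/5) = 12/5; numerator = 4(1) = 4; a_1 = (4)/(12/5) = 5/3
  n = 2: D(2) = 2(2 + 7/5) = 34/5; numerator = 4(5/3) - 2(1) = 14/3; a_2 = (14/3)/(34/5) = 35/51
  n = 3: D(3) = 3(3 + 7/5) = 66/5; numerator = 4(35/51) - 2(5/3) = -10/17; a_3 = (-10/17)/(66/5) = -25/561
  n = 4: D(4) = 4(4 + 7/5) = 108/5; numerator = 4(-25/561) - 2(35/51) = -290/187; a_4 = (-290/187)/(108/5) = -725/10098
  n = 5: D(5) = 5(5 + 7/5) = 32; numerator = 4(-725/10098) - 2(-25/561) = -1000/5049; a_5 = (-1000/5049)/(32) = -125/20196

r = 9/5; a_0 = 1; a_1 = 5/3; a_2 = 35/51; a_3 = -25/561; a_4 = -725/10098; a_5 = -125/20196


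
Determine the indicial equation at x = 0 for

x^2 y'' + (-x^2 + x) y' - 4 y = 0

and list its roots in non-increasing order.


Divide by x^2 to reach normal form y'' + P_1(x) y' + P_2(x) y = 0 with P_1(x) = -1 + 1/x and P_2(x) = -4/x^2.
x = 0 is a singular point because the y'-coefficient -1 + 1/x has a pole at x = 0 and the y-coefficient -4/x^2 has a pole at x = 0.
It is a regular singular point because x P_1(x) = p(x) = 1 - x and x^2 P_2(x) = q(x) = -4 are polynomials, hence analytic at x = 0.
p(0) = 1,  q(0) = -4.
Indicial equation: r(r-1) + p(0) r + q(0) = 0, i.e. r^2 + (p(0) - 1) r + q(0) = 0, i.e. r^2 - 4 = 0.
Discriminant: (0)^2 - 4(-4) = 16, so r = (0 ± 4)/2.
Solving: r_1 = 2, r_2 = -2.

indicial: r^2 - 4 = 0; roots r_1 = 2, r_2 = -2


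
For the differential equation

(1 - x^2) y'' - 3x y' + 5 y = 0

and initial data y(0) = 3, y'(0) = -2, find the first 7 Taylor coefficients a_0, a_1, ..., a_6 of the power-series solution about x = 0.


Ansatz: y(x) = sum_{n>=0} a_n x^n, so y'(x) = sum_{n>=1} n a_n x^(n-1) and y''(x) = sum_{n>=2} n(n-1) a_n x^(n-2).
Substitute into P(x) y'' + Q(x) y' + R(x) y = 0 with P(x) = 1 - x^2, Q(x) = -3x, R(x) = 5, and match powers of x.
Initial conditions: a_0 = 3, a_1 = -2.
Setting the coefficient of each power of x to zero and solving order by order (substituting the coefficients already found):
  x^0: 2 a_2 + 5 a_0 = 0  ->  2 a_2 = -5 a_0 = -15  ->  a_2 = -15/2
  x^1: 6 a_3 + 2 a_1 = 0  ->  6 a_3 = -2 a_1 = 4  ->  a_3 = 2/3
  x^2: 12 a_4 - 3 a_2 = 0  ->  12 a_4 = 3 a_2 = -45/2  ->  a_4 = -15/8
  x^3: 20 a_5 - 10 a_3 = 0  ->  20 a_5 = 10 a_3 = 20/3  ->  a_5 = 1/3
  x^4: 30 a_6 - 19 a_4 = 0  ->  30 a_6 = 19 a_4 = -285/8  ->  a_6 = -19/16
Truncated series: y(x) = 3 - 2 x - (15/2) x^2 + (2/3) x^3 - (15/8) x^4 + (1/3) x^5 - (19/16) x^6 + O(x^7).

a_0 = 3; a_1 = -2; a_2 = -15/2; a_3 = 2/3; a_4 = -15/8; a_5 = 1/3; a_6 = -19/16


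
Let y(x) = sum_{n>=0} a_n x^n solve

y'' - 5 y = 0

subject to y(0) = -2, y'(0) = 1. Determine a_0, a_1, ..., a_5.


Ansatz: y(x) = sum_{n>=0} a_n x^n, so y'(x) = sum_{n>=1} n a_n x^(n-1) and y''(x) = sum_{n>=2} n(n-1) a_n x^(n-2).
Substitute into P(x) y'' + Q(x) y' + R(x) y = 0 with P(x) = 1, Q(x) = 0, R(x) = -5, and match powers of x.
Initial conditions: a_0 = -2, a_1 = 1.
Setting the coefficient of each power of x to zero and solving order by order (substituting the coefficients already found):
  x^0: 2 a_2 - 5 a_0 = 0  ->  2 a_2 = 5 a_0 = -10  ->  a_2 = -5
  x^1: 6 a_3 - 5 a_1 = 0  ->  6 a_3 = 5 a_1 = 5  ->  a_3 = 5/6
  x^2: 12 a_4 - 5 a_2 = 0  ->  12 a_4 = 5 a_2 = -25  ->  a_4 = -25/12
  x^3: 20 a_5 - 5 a_3 = 0  ->  20 a_5 = 5 a_3 = 25/6  ->  a_5 = 5/24
Truncated series: y(x) = -2 + x - 5 x^2 + (5/6) x^3 - (25/12) x^4 + (5/24) x^5 + O(x^6).

a_0 = -2; a_1 = 1; a_2 = -5; a_3 = 5/6; a_4 = -25/12; a_5 = 5/24


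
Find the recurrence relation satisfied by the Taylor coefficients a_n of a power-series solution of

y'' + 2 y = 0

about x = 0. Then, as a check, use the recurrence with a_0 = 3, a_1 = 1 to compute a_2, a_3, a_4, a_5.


Substitute y = sum_n a_n x^n into y'' + (const) y = 0.
y''(x) = sum_{n>=0} (n+2)(n+1) a_{n+2} x^n.
The ODE becomes sum_n [(n+2)(n+1) a_{n+2} + 2 a_n] x^n = 0.
Setting each coefficient to zero gives the recurrence:
  (n+2)(n+1) a_{n+2} + 2 a_n = 0,
  a_{n+2} = -2 / ((n+1)(n+2)) a_n.

Check with a_0 = 3, a_1 = 1 (apply the recurrence for n = 0, 1, 2, 3): a_0 = 3, a_1 = 1, a_2 = -3, a_3 = -1/3, a_4 = 1/2, a_5 = 1/30.

a_{n+2} = -2/((n+1)(n+2)) * a_n; check: a_0 = 3, a_1 = 1, a_2 = -3, a_3 = -1/3, a_4 = 1/2, a_5 = 1/30


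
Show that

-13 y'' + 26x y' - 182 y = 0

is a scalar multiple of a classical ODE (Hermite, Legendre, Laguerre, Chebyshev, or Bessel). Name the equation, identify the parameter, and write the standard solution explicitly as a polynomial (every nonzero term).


All three coefficients share the factor -13; dividing through by -13 gives  y'' - 2x y' + 14 y = 0.
This matches the Hermite equation y'' - 2x y' + 2n y = 0 with 2n = 14, so n = 7; the polynomial solution is H_7(x).
With y = sum_k a_k x^k, matching x^k gives (k+2)(k+1) a_{k+2} = 2(k - n) a_k = 2(k - 7) a_k. The right side vanishes at k = 7, so the series with the parity of 7 terminates at degree 7.
Standard normalization: leading coefficient of H_n is 2^n, so a_7 = 2^7 = 128. Work downward with a_k = (k+1)(k+2) a_{k+2} / (2(k - n)):
  a_5 = (6)(7)(128) / (2(5 - 7)) = 5376/(-4) = -1344
  a_3 = (4)(5)(-1344) / (2(3 - 7)) = -26880/(-8) = 3360
  a_1 = (2)(3)(3360) / (2(1 - 7)) = 20160/(-12) = -1680
Hence H_7(x) = 128 x^7 - 1344 x^5 + 3360 x^3 - 1680 x.

H_7(x); series = 128 x^7 - 1344 x^5 + 3360 x^3 - 1680 x


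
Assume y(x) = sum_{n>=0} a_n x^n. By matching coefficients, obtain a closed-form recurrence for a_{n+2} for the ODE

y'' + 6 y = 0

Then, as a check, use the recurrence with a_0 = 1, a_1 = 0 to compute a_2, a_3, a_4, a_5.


Substitute y = sum_n a_n x^n into y'' + (const) y = 0.
y''(x) = sum_{n>=0} (n+2)(n+1) a_{n+2} x^n.
The ODE becomes sum_n [(n+2)(n+1) a_{n+2} + 6 a_n] x^n = 0.
Setting each coefficient to zero gives the recurrence:
  (n+2)(n+1) a_{n+2} + 6 a_n = 0,
  a_{n+2} = -6 / ((n+1)(n+2)) a_n.

Check with a_0 = 1, a_1 = 0 (apply the recurrence for n = 0, 1, 2, 3): a_0 = 1, a_1 = 0, a_2 = -3, a_3 = 0, a_4 = 3/2, a_5 = 0.

a_{n+2} = -6/((n+1)(n+2)) * a_n; check: a_0 = 1, a_1 = 0, a_2 = -3, a_3 = 0, a_4 = 3/2, a_5 = 0


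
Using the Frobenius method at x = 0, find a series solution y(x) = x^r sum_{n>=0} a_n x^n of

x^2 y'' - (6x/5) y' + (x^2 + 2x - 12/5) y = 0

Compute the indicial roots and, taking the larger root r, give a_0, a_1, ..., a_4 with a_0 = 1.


Write in Frobenius form y'' + (p(x)/x) y' + (q(x)/x^2) y = 0:
  p(x) = -6/5,  q(x) = x^2 + 2x - 12/5.
Indicial equation: r(r-1) + (-6/5) r + (-12/5) = 0 -> roots r_1 = 3, r_2 = -4/5.
Take r = r_1 = 3. Let y(x) = x^r sum_{n>=0} a_n x^n with a_0 = 1.
Substitute y = x^r sum a_n x^n and match x^{r+n}. The recurrence is
  D(n) a_n + 2 a_{n-1} + 1 a_{n-2} = 0,  where D(n) = (r+n)(r+n-1) + (-6/5)(r+n) + (-12/5).
  a_n = [-2 a_{n-1} - 1 a_{n-2}] / D(n).
Since the indicial polynomial factors as (r - r_1)(r - r_2), D(n) = (r_1 + n - r_1)(r_1 + n - r_2) = n(n + 19/5).
Evaluating step by step (a_0 = 1):
  n = 1: D(1) = 1(1 + 19/5) = 24/5; numerator = -2(1) = -2; a_1 = (-2)/(24/5) = -5/12
  n = 2: D(2) = 2(2 + 19/5) = 58/5; numerator = -2(-5/12) - 1(1) = -1/6; a_2 = (-1/6)/(58/5) = -5/348
  n = 3: D(3) = 3(3 + 19/5) = 102/5; numerator = -2(-5/348) - 1(-5/12) = 155/348; a_3 = (155/348)/(102/5) = 775/35496
  n = 4: D(4) = 4(4 + 19/5) = 156/5; numerator = -2(775/35496) - 1(-5/348) = -130/4437; a_4 = (-130/4437)/(156/5) = -25/26622

r = 3; a_0 = 1; a_1 = -5/12; a_2 = -5/348; a_3 = 775/35496; a_4 = -25/26622


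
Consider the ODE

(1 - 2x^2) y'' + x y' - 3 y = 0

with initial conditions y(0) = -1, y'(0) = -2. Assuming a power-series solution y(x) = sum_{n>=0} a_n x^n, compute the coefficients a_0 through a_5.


Ansatz: y(x) = sum_{n>=0} a_n x^n, so y'(x) = sum_{n>=1} n a_n x^(n-1) and y''(x) = sum_{n>=2} n(n-1) a_n x^(n-2).
Substitute into P(x) y'' + Q(x) y' + R(x) y = 0 with P(x) = 1 - 2x^2, Q(x) = x, R(x) = -3, and match powers of x.
Initial conditions: a_0 = -1, a_1 = -2.
Setting the coefficient of each power of x to zero and solving order by order (substituting the coefficients already found):
  x^0: 2 a_2 - 3 a_0 = 0  ->  2 a_2 = 3 a_0 = -3  ->  a_2 = -3/2
  x^1: 6 a_3 - 2 a_1 = 0  ->  6 a_3 = 2 a_1 = -4  ->  a_3 = -2/3
  x^2: 12 a_4 - 5 a_2 = 0  ->  12 a_4 = 5 a_2 = -15/2  ->  a_4 = -5/8
  x^3: 20 a_5 - 12 a_3 = 0  ->  20 a_5 = 12 a_3 = -8  ->  a_5 = -2/5
Truncated series: y(x) = -1 - 2 x - (3/2) x^2 - (2/3) x^3 - (5/8) x^4 - (2/5) x^5 + O(x^6).

a_0 = -1; a_1 = -2; a_2 = -3/2; a_3 = -2/3; a_4 = -5/8; a_5 = -2/5


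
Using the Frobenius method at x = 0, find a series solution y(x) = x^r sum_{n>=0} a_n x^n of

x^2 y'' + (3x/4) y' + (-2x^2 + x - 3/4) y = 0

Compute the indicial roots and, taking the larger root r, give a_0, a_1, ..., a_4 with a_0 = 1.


Write in Frobenius form y'' + (p(x)/x) y' + (q(x)/x^2) y = 0:
  p(x) = 3/4,  q(x) = -2x^2 + x - 3/4.
Indicial equation: r(r-1) + (3/4) r + (-3/4) = 0 -> roots r_1 = 1, r_2 = -3/4.
Take r = r_1 = 1. Let y(x) = x^r sum_{n>=0} a_n x^n with a_0 = 1.
Substitute y = x^r sum a_n x^n and match x^{r+n}. The recurrence is
  D(n) a_n + 1 a_{n-1} - 2 a_{n-2} = 0,  where D(n) = (r+n)(r+n-1) + (3/4)(r+n) + (-3/4).
  a_n = [-1 a_{n-1} + 2 a_{n-2}] / D(n).
Since the indicial polynomial factors as (r - r_1)(r - r_2), D(n) = (r_1 + n - r_1)(r_1 + n - r_2) = n(n + 7/4).
Evaluating step by step (a_0 = 1):
  n = 1: D(1) = 1(1 + 7/4) = 11/4; numerator = -1(1) = -1; a_1 = (-1)/(11/4) = -4/11
  n = 2: D(2) = 2(2 + 7/4) = 15/2; numerator = -1(-4/11) + 2(1) = 26/11; a_2 = (26/11)/(15/2) = 52/165
  n = 3: D(3) = 3(3 + 7/4) = 57/4; numerator = -1(52/165) + 2(-4/11) = -172/165; a_3 = (-172/165)/(57/4) = -688/9405
  n = 4: D(4) = 4(4 + 7/4) = 23; numerator = -1(-688/9405) + 2(52/165) = 6616/9405; a_4 = (6616/9405)/(23) = 6616/216315

r = 1; a_0 = 1; a_1 = -4/11; a_2 = 52/165; a_3 = -688/9405; a_4 = 6616/216315


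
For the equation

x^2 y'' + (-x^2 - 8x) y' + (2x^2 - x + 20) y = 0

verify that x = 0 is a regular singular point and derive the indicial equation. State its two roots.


Divide by x^2 to reach normal form y'' + P_1(x) y' + P_2(x) y = 0 with P_1(x) = -1 - 8/x and P_2(x) = 2 - 1/x + 20/x^2.
x = 0 is a singular point because the y'-coefficient -1 - 8/x has a pole at x = 0 and the y-coefficient 2 - 1/x + 20/x^2 has a pole at x = 0.
It is a regular singular point because x P_1(x) = p(x) = -x - 8 and x^2 P_2(x) = q(x) = 2x^2 - x + 20 are polynomials, hence analytic at x = 0.
p(0) = -8,  q(0) = 20.
Indicial equation: r(r-1) + p(0) r + q(0) = 0, i.e. r^2 + (p(0) - 1) r + q(0) = 0, i.e. r^2 - 9 r + 20 = 0.
Discriminant: (-9)^2 - 4(20) = 1, so r = (9 ± 1)/2.
Solving: r_1 = 5, r_2 = 4.

indicial: r^2 - 9 r + 20 = 0; roots r_1 = 5, r_2 = 4


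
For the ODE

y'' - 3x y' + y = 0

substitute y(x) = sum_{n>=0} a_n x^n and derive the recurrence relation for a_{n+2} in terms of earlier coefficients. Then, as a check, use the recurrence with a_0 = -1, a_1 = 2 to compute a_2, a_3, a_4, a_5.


Substitute y = sum_n a_n x^n.
y''(x) has coefficient (n+2)(n+1) a_{n+2} at x^n;
-3 x y'(x) has coefficient -3 n a_n at x^n (shift);
y(x) has coefficient 1 a_n at x^n.
Matching x^n: (n+2)(n+1) a_{n+2} + (-3n + 1) a_n = 0.
Thus a_{n+2} = (3n - 1) / ((n+1)(n+2)) * a_n.

Check with a_0 = -1, a_1 = 2 (apply the recurrence for n = 0, 1, 2, 3): a_0 = -1, a_1 = 2, a_2 = 1/2, a_3 = 2/3, a_4 = 5/24, a_5 = 4/15.

a_(n+2) = (3n - 1) / ((n+1)(n+2)) * a_n; check: a_0 = -1, a_1 = 2, a_2 = 1/2, a_3 = 2/3, a_4 = 5/24, a_5 = 4/15


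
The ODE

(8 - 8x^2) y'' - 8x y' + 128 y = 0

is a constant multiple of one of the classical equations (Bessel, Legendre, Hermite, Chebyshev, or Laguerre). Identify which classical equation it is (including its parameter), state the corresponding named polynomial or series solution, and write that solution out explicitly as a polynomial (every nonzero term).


All three coefficients share the factor 8; dividing through by 8 gives  (1 - x^2) y'' - x y' + 16 y = 0.
This matches the Chebyshev equation (1 - x^2) y'' - x y' + n^2 y = 0 (note the -x y' term, not -2x y') with n^2 = 16, so n = 4; the polynomial solution is T_4(x).
With y = sum_k a_k x^k, matching x^k gives (k+2)(k+1) a_{k+2} = (k^2 - n^2) a_k = (k - 4)(k + 4) a_k. The right side vanishes at k = 4, so the series with the parity of 4 terminates at degree 4.
Standard normalization: leading coefficient of T_n is 2^(n-1), so a_4 = 2^3 = 8. Work downward with a_k = (k+1)(k+2) a_{k+2} / ((k - 4)(k + 4)):
  a_2 = (3)(4)(8) / ((2 - 4)(2 + 4)) = 96/(-12) = -8
  a_0 = (1)(2)(-8) / ((0 - 4)(0 + 4)) = -16/(-16) = 1
Hence T_4(x) = 8 x^4 - 8 x^2 + 1.

T_4(x); series = 8 x^4 - 8 x^2 + 1


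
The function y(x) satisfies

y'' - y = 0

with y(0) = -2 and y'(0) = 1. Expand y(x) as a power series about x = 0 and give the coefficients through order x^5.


Ansatz: y(x) = sum_{n>=0} a_n x^n, so y'(x) = sum_{n>=1} n a_n x^(n-1) and y''(x) = sum_{n>=2} n(n-1) a_n x^(n-2).
Substitute into P(x) y'' + Q(x) y' + R(x) y = 0 with P(x) = 1, Q(x) = 0, R(x) = -1, and match powers of x.
Initial conditions: a_0 = -2, a_1 = 1.
Setting the coefficient of each power of x to zero and solving order by order (substituting the coefficients already found):
  x^0: 2 a_2 - a_0 = 0  ->  2 a_2 = a_0 = -2  ->  a_2 = -1
  x^1: 6 a_3 - a_1 = 0  ->  6 a_3 = a_1 = 1  ->  a_3 = 1/6
  x^2: 12 a_4 - a_2 = 0  ->  12 a_4 = a_2 = -1  ->  a_4 = -1/12
  x^3: 20 a_5 - a_3 = 0  ->  20 a_5 = a_3 = 1/6  ->  a_5 = 1/120
Truncated series: y(x) = -2 + x - x^2 + (1/6) x^3 - (1/12) x^4 + (1/120) x^5 + O(x^6).

a_0 = -2; a_1 = 1; a_2 = -1; a_3 = 1/6; a_4 = -1/12; a_5 = 1/120


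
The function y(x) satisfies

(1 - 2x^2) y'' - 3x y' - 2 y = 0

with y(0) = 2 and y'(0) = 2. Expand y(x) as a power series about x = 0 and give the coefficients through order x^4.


Ansatz: y(x) = sum_{n>=0} a_n x^n, so y'(x) = sum_{n>=1} n a_n x^(n-1) and y''(x) = sum_{n>=2} n(n-1) a_n x^(n-2).
Substitute into P(x) y'' + Q(x) y' + R(x) y = 0 with P(x) = 1 - 2x^2, Q(x) = -3x, R(x) = -2, and match powers of x.
Initial conditions: a_0 = 2, a_1 = 2.
Setting the coefficient of each power of x to zero and solving order by order (substituting the coefficients already found):
  x^0: 2 a_2 - 2 a_0 = 0  ->  2 a_2 = 2 a_0 = 4  ->  a_2 = 2
  x^1: 6 a_3 - 5 a_1 = 0  ->  6 a_3 = 5 a_1 = 10  ->  a_3 = 5/3
  x^2: 12 a_4 - 12 a_2 = 0  ->  12 a_4 = 12 a_2 = 24  ->  a_4 = 2
Truncated series: y(x) = 2 + 2 x + 2 x^2 + (5/3) x^3 + 2 x^4 + O(x^5).

a_0 = 2; a_1 = 2; a_2 = 2; a_3 = 5/3; a_4 = 2


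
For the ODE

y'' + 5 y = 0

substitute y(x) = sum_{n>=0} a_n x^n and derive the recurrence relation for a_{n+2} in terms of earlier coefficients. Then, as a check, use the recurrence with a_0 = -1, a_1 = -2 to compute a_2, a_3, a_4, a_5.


Substitute y = sum_n a_n x^n into y'' + (const) y = 0.
y''(x) = sum_{n>=0} (n+2)(n+1) a_{n+2} x^n.
The ODE becomes sum_n [(n+2)(n+1) a_{n+2} + 5 a_n] x^n = 0.
Setting each coefficient to zero gives the recurrence:
  (n+2)(n+1) a_{n+2} + 5 a_n = 0,
  a_{n+2} = -5 / ((n+1)(n+2)) a_n.

Check with a_0 = -1, a_1 = -2 (apply the recurrence for n = 0, 1, 2, 3): a_0 = -1, a_1 = -2, a_2 = 5/2, a_3 = 5/3, a_4 = -25/24, a_5 = -5/12.

a_{n+2} = -5/((n+1)(n+2)) * a_n; check: a_0 = -1, a_1 = -2, a_2 = 5/2, a_3 = 5/3, a_4 = -25/24, a_5 = -5/12


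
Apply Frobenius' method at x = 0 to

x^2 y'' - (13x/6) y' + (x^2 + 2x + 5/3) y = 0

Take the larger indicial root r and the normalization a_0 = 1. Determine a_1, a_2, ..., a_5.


Write in Frobenius form y'' + (p(x)/x) y' + (q(x)/x^2) y = 0:
  p(x) = -13/6,  q(x) = x^2 + 2x + 5/3.
Indicial equation: r(r-1) + (-13/6) r + (5/3) = 0 -> roots r_1 = 5/2, r_2 = 2/3.
Take r = r_1 = 5/2. Let y(x) = x^r sum_{n>=0} a_n x^n with a_0 = 1.
Substitute y = x^r sum a_n x^n and match x^{r+n}. The recurrence is
  D(n) a_n + 2 a_{n-1} + 1 a_{n-2} = 0,  where D(n) = (r+n)(r+n-1) + (-13/6)(r+n) + (5/3).
  a_n = [-2 a_{n-1} - 1 a_{n-2}] / D(n).
Since the indicial polynomial factors as (r - r_1)(r - r_2), D(n) = (r_1 + n - r_1)(r_1 + n - r_2) = n(n + 11/6).
Evaluating step by step (a_0 = 1):
  n = 1: D(1) = 1(1 + 11/6) = 17/6; numerator = -2(1) = -2; a_1 = (-2)/(17/6) = -12/17
  n = 2: D(2) = 2(2 + 11/6) = 23/3; numerator = -2(-12/17) - 1(1) = 7/17; a_2 = (7/17)/(23/3) = 21/391
  n = 3: D(3) = 3(3 + 11/6) = 29/2; numerator = -2(21/391) - 1(-12/17) = 234/391; a_3 = (234/391)/(29/2) = 468/11339
  n = 4: D(4) = 4(4 + 11/6) = 70/3; numerator = -2(468/11339) - 1(21/391) = -1545/11339; a_4 = (-1545/11339)/(70/3) = -927/158746
  n = 5: D(5) = 5(5 + 11/6) = 205/6; numerator = -2(-927/158746) - 1(468/11339) = -81/2737; a_5 = (-81/2737)/(205/6) = -486/561085

r = 5/2; a_0 = 1; a_1 = -12/17; a_2 = 21/391; a_3 = 468/11339; a_4 = -927/158746; a_5 = -486/561085


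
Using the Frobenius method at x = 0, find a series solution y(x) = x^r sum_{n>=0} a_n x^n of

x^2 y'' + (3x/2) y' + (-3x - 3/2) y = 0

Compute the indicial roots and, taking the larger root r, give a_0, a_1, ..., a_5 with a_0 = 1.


Write in Frobenius form y'' + (p(x)/x) y' + (q(x)/x^2) y = 0:
  p(x) = 3/2,  q(x) = -3x - 3/2.
Indicial equation: r(r-1) + (3/2) r + (-3/2) = 0 -> roots r_1 = 1, r_2 = -3/2.
Take r = r_1 = 1. Let y(x) = x^r sum_{n>=0} a_n x^n with a_0 = 1.
Substitute y = x^r sum a_n x^n and match x^{r+n}. The recurrence is
  D(n) a_n - 3 a_{n-1} = 0,  where D(n) = (r+n)(r+n-1) + (3/2)(r+n) + (-3/2).
  a_n = 3 / D(n) * a_{n-1}.
Since the indicial polynomial factors as (r - r_1)(r - r_2), D(n) = (r_1 + n - r_1)(r_1 + n - r_2) = n(n + 5/2).
Evaluating step by step (a_0 = 1):
  n = 1: D(1) = 1(1 + 5/2) = 7/2; numerator = 3(1) = 3; a_1 = (3)/(7/2) = 6/7
  n = 2: D(2) = 2(2 + 5/2) = 9; numerator = 3(6/7) = 18/7; a_2 = (18/7)/(9) = 2/7
  n = 3: D(3) = 3(3 + 5/2) = 33/2; numerator = 3(2/7) = 6/7; a_3 = (6/7)/(33/2) = 4/77
  n = 4: D(4) = 4(4 + 5/2) = 26; numerator = 3(4/77) = 12/77; a_4 = (12/77)/(26) = 6/1001
  n = 5: D(5) = 5(5 + 5/2) = 75/2; numerator = 3(6/1001) = 18/1001; a_5 = (18/1001)/(75/2) = 12/25025

r = 1; a_0 = 1; a_1 = 6/7; a_2 = 2/7; a_3 = 4/77; a_4 = 6/1001; a_5 = 12/25025


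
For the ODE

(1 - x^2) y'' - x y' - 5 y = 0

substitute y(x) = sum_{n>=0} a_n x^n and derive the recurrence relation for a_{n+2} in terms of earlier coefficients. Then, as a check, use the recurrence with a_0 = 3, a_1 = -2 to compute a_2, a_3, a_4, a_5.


Substitute y = sum_n a_n x^n.
(1 - 1 x^2) y'' contributes (n+2)(n+1) a_{n+2} - n(n-1) a_n at x^n.
-x y'(x) contributes -n a_n at x^n.
-5 y(x) contributes -5 a_n at x^n.
Matching x^n: (n+2)(n+1) a_{n+2} + (-n(n-1) - n - 5) a_n = 0.
Thus a_{n+2} = (n(n-1) + n + 5) / ((n+1)(n+2)) * a_n.

Check with a_0 = 3, a_1 = -2 (apply the recurrence for n = 0, 1, 2, 3): a_0 = 3, a_1 = -2, a_2 = 15/2, a_3 = -2, a_4 = 45/8, a_5 = -7/5.

a_(n+2) = (n(n-1) + n + 5) / ((n+1)(n+2)) * a_n; check: a_0 = 3, a_1 = -2, a_2 = 15/2, a_3 = -2, a_4 = 45/8, a_5 = -7/5


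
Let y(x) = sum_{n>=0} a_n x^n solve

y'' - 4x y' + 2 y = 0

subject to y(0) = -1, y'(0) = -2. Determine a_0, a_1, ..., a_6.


Ansatz: y(x) = sum_{n>=0} a_n x^n, so y'(x) = sum_{n>=1} n a_n x^(n-1) and y''(x) = sum_{n>=2} n(n-1) a_n x^(n-2).
Substitute into P(x) y'' + Q(x) y' + R(x) y = 0 with P(x) = 1, Q(x) = -4x, R(x) = 2, and match powers of x.
Initial conditions: a_0 = -1, a_1 = -2.
Setting the coefficient of each power of x to zero and solving order by order (substituting the coefficients already found):
  x^0: 2 a_2 + 2 a_0 = 0  ->  2 a_2 = -2 a_0 = 2  ->  a_2 = 1
  x^1: 6 a_3 - 2 a_1 = 0  ->  6 a_3 = 2 a_1 = -4  ->  a_3 = -2/3
  x^2: 12 a_4 - 6 a_2 = 0  ->  12 a_4 = 6 a_2 = 6  ->  a_4 = 1/2
  x^3: 20 a_5 - 10 a_3 = 0  ->  20 a_5 = 10 a_3 = -20/3  ->  a_5 = -1/3
  x^4: 30 a_6 - 14 a_4 = 0  ->  30 a_6 = 14 a_4 = 7  ->  a_6 = 7/30
Truncated series: y(x) = -1 - 2 x + x^2 - (2/3) x^3 + (1/2) x^4 - (1/3) x^5 + (7/30) x^6 + O(x^7).

a_0 = -1; a_1 = -2; a_2 = 1; a_3 = -2/3; a_4 = 1/2; a_5 = -1/3; a_6 = 7/30


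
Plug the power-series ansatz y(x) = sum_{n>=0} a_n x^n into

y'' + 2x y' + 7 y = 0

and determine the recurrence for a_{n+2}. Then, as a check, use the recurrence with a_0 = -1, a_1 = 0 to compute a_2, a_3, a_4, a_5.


Substitute y = sum_n a_n x^n.
y''(x) has coefficient (n+2)(n+1) a_{n+2} at x^n;
2 x y'(x) has coefficient 2 n a_n at x^n (shift);
7 y(x) has coefficient 7 a_n at x^n.
Matching x^n: (n+2)(n+1) a_{n+2} + (2n + 7) a_n = 0.
Thus a_{n+2} = (-2n - 7) / ((n+1)(n+2)) * a_n.

Check with a_0 = -1, a_1 = 0 (apply the recurrence for n = 0, 1, 2, 3): a_0 = -1, a_1 = 0, a_2 = 7/2, a_3 = 0, a_4 = -77/24, a_5 = 0.

a_(n+2) = (-2n - 7) / ((n+1)(n+2)) * a_n; check: a_0 = -1, a_1 = 0, a_2 = 7/2, a_3 = 0, a_4 = -77/24, a_5 = 0
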